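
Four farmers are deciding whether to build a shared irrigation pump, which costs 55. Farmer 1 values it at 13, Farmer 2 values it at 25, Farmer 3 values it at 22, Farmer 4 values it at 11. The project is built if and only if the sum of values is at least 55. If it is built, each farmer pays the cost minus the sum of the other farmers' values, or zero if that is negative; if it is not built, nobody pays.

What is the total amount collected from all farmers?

Total value 71 ≥ cost 55, so it is built.
Farmer 1: others sum to 58; max(0, 55 - 58) = 0.
Farmer 2: others sum to 46; max(0, 55 - 46) = 9.
Farmer 3: others sum to 49; max(0, 55 - 49) = 6.
Farmer 4: others sum to 60; max(0, 55 - 60) = 0.
Total collected = 0 + 9 + 6 + 0 = 15.

15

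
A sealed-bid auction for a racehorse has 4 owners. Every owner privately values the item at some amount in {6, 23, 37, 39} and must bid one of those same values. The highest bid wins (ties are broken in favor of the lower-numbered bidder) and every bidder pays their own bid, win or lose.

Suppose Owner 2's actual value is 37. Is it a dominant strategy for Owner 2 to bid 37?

No

Consider the case where Owner 1 bids 6, Owner 3 bids 6 and Owner 4 bids 6.
Truthful bid 37: wins, pays 37, utility 37 - 37 = 0.
Bid 23 instead: wins, pays 23, utility 37 - 23 = 14.
Since 14 > 0, bidding 23 is strictly better here, so truthful bidding is not dominant.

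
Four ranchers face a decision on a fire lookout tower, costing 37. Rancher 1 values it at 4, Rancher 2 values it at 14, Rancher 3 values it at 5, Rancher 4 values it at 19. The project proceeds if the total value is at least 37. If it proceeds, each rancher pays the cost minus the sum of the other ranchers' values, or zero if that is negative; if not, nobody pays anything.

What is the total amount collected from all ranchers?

Total value 42 ≥ cost 37, so it is built.
Rancher 1: others sum to 38; max(0, 37 - 38) = 0.
Rancher 2: others sum to 28; max(0, 37 - 28) = 9.
Rancher 3: others sum to 37; max(0, 37 - 37) = 0.
Rancher 4: others sum to 23; max(0, 37 - 23) = 14.
Total collected = 0 + 9 + 0 + 14 = 23.

23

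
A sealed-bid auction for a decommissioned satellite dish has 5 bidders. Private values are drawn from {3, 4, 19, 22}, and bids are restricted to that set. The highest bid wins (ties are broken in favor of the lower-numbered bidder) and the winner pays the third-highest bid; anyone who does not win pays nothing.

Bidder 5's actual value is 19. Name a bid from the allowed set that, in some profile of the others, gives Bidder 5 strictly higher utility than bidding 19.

Suppose Bidder 1 bids 3, Bidder 2 bids 3, Bidder 3 bids 3 and Bidder 4 bids 19.
Bid 19: loses, pays 0, utility 0.
Bid 22: wins, pays 3, utility 19 - 3 = 16.
So bidding 22 beats truth here (16 > 0).

22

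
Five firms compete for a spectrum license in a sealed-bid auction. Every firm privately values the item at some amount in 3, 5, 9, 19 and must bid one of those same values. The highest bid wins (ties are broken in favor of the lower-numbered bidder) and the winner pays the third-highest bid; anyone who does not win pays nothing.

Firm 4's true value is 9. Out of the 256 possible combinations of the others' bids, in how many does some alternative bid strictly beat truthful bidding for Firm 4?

32

Others bid (3, 3, 3, 19): truth gives 0; bid 19 gives 6 > 0. Violating.
Others bid (3, 3, 5, 19): truth gives 0; bid 19 gives 4 > 0. Violating.
Others bid (3, 3, 9, 3): truth gives 0; bid 19 gives 6 > 0. Violating.
Others bid (3, 3, 9, 5): truth gives 0; bid 19 gives 4 > 0. Violating.
Others bid (3, 3, 3, 3): truth gives 6; no alternative beats it.
Others bid (3, 3, 3, 5): truth gives 6; no alternative beats it.
(Checking all 256 profiles: 32 have a profitable deviation, 224 do not.)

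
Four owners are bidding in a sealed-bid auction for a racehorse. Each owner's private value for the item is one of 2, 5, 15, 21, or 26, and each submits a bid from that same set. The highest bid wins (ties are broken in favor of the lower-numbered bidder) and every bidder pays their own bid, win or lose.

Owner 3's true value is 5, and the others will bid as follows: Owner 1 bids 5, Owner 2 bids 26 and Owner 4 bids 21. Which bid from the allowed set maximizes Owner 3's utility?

2

Bid 2: loses but pays 2, utility -2.
Bid 5: loses but pays 5, utility -5.
Bid 15: loses but pays 15, utility -15.
Bid 21: loses but pays 21, utility -21.
Bid 26: loses but pays 26, utility -26.
The best choice is 2 with utility -2.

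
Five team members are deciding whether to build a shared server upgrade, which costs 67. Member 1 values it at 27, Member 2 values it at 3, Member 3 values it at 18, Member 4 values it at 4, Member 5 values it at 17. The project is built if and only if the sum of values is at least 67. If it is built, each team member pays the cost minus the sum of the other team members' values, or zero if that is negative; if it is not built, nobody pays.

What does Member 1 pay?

Total value 69 ≥ cost 67, so the project is built.
The other team members' values sum to 42.
Cost minus that sum is 67 - 42 = 25.

25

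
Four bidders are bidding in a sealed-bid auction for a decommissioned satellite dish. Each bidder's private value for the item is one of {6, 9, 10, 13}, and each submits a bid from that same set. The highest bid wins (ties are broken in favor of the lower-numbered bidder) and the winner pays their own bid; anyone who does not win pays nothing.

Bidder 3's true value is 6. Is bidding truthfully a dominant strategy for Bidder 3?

Check each profile of the others' bids and compare truth against every alternative bid.
Others bid (6, 6, 6): truth gives 0, best alternative gives -3.
Others bid (6, 6, 9): truth gives 0, best alternative gives -3.
Others bid (6, 6, 10): truth gives 0, best alternative gives 0.
Others bid (6, 6, 13): truth gives 0, best alternative gives 0.
Others bid (6, 9, 6): truth gives 0, best alternative gives 0.
Others bid (6, 9, 9): truth gives 0, best alternative gives 0.
(Remaining 58 profiles checked similarly; truth is weakly best in each.)
In every case the truthful bid is at least as good as any alternative, so it is a dominant strategy.

Yes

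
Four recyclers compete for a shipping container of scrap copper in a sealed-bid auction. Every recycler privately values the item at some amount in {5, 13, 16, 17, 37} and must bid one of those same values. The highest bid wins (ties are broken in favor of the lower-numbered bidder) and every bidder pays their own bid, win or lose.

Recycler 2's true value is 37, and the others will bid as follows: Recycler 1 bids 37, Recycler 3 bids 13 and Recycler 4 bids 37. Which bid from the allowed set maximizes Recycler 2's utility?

5

Bid 5: loses but pays 5, utility -5.
Bid 13: loses but pays 13, utility -13.
Bid 16: loses but pays 16, utility -16.
Bid 17: loses but pays 17, utility -17.
Bid 37: loses but pays 37, utility -37.
The best choice is 5 with utility -5.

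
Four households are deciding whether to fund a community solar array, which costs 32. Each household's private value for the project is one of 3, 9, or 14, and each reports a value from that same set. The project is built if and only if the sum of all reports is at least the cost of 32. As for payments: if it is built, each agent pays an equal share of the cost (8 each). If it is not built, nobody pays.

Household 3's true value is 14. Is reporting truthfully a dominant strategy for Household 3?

Check each profile of the others' reports and compare truth against every alternative report.
Others report (3, 3, 14): truth gives 6, best alternative gives 0.
Others report (3, 9, 9): truth gives 6, best alternative gives 0.
Others report (3, 14, 3): truth gives 6, best alternative gives 0.
Others report (9, 3, 9): truth gives 6, best alternative gives 0.
Others report (9, 9, 3): truth gives 6, best alternative gives 0.
Others report (14, 3, 3): truth gives 6, best alternative gives 0.
(Remaining 21 profiles checked similarly; truth is weakly best in each.)
In every case the truthful report is at least as good as any alternative, so it is a dominant strategy.

Yes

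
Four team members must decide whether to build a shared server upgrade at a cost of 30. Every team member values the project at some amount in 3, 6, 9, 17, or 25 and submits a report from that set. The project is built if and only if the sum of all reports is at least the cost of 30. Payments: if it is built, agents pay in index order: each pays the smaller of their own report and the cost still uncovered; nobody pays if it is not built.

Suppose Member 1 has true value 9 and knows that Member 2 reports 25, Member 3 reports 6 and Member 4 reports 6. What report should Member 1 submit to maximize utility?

Report 3: project built, pays 3, utility 9 - 3 = 6.
Report 6: project built, pays 6, utility 9 - 6 = 3.
Report 9: project built, pays 9, utility 9 - 9 = 0.
Report 17: project built, pays 17, utility 9 - 17 = -8.
Report 25: project built, pays 25, utility 9 - 25 = -16.
The best choice is 3 with utility 6.

3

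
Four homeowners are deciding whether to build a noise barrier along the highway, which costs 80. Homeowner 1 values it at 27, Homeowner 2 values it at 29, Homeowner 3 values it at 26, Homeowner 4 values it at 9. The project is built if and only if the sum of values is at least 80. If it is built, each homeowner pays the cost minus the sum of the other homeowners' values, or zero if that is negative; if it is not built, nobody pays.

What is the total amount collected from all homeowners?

Total value 91 ≥ cost 80, so it is built.
Homeowner 1: others sum to 64; max(0, 80 - 64) = 16.
Homeowner 2: others sum to 62; max(0, 80 - 62) = 18.
Homeowner 3: others sum to 65; max(0, 80 - 65) = 15.
Homeowner 4: others sum to 82; max(0, 80 - 82) = 0.
Total collected = 16 + 18 + 15 + 0 = 49.

49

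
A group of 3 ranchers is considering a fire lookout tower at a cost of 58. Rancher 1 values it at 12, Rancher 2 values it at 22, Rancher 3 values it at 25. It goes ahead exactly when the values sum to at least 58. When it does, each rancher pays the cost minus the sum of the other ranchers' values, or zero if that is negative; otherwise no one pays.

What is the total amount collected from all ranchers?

56

Total value 59 ≥ cost 58, so it is built.
Rancher 1: others sum to 47; max(0, 58 - 47) = 11.
Rancher 2: others sum to 37; max(0, 58 - 37) = 21.
Rancher 3: others sum to 34; max(0, 58 - 34) = 24.
Total collected = 11 + 21 + 24 = 56.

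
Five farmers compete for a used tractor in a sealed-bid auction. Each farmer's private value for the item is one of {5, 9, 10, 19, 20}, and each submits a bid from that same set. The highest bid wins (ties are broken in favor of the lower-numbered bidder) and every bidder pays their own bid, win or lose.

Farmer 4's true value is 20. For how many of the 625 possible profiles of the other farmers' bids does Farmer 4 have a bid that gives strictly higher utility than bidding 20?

413

Others bid (5, 5, 5, 5): truth gives 0; bid 9 gives 11 > 0. Violating.
Others bid (5, 5, 5, 9): truth gives 0; bid 9 gives 11 > 0. Violating.
Others bid (5, 5, 5, 10): truth gives 0; bid 10 gives 10 > 0. Violating.
Others bid (5, 5, 5, 19): truth gives 0; bid 19 gives 1 > 0. Violating.
Others bid (5, 5, 5, 20): truth gives 0; no alternative beats it.
Others bid (5, 5, 9, 20): truth gives 0; no alternative beats it.
(Checking all 625 profiles: 413 have a profitable deviation, 212 do not.)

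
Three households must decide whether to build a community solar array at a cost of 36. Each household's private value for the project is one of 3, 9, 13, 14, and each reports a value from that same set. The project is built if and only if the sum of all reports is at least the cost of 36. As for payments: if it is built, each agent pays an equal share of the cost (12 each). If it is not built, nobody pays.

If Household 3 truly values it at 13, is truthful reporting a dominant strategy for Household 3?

No

Consider the case where Household 1 reports 9 and Household 2 reports 13.
Truthful report 13: project not built, utility 0.
Report 14 instead: project built, pays 12, utility 13 - 12 = 1.
Since 1 > 0, reporting 14 is strictly better here, so truthful reporting is not dominant.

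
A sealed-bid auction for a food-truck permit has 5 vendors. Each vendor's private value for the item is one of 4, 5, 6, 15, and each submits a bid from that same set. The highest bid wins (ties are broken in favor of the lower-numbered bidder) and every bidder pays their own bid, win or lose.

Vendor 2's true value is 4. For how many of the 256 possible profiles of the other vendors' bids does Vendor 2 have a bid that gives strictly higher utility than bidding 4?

54

Others bid (4, 4, 4, 4): truth gives -4; bid 5 gives -1 > -4. Violating.
Others bid (4, 4, 4, 5): truth gives -4; bid 5 gives -1 > -4. Violating.
Others bid (4, 4, 4, 6): truth gives -4; bid 6 gives -2 > -4. Violating.
Others bid (4, 4, 5, 4): truth gives -4; bid 5 gives -1 > -4. Violating.
Others bid (4, 4, 4, 15): truth gives -4; no alternative beats it.
Others bid (4, 4, 5, 15): truth gives -4; no alternative beats it.
(Checking all 256 profiles: 54 have a profitable deviation, 202 do not.)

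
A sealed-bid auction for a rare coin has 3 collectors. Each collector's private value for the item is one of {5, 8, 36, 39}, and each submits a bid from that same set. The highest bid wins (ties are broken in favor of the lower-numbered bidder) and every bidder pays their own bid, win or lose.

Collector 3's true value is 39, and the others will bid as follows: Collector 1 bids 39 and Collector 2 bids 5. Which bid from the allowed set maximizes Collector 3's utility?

5

Bid 5: loses but pays 5, utility -5.
Bid 8: loses but pays 8, utility -8.
Bid 36: loses but pays 36, utility -36.
Bid 39: loses but pays 39, utility -39.
The best choice is 5 with utility -5.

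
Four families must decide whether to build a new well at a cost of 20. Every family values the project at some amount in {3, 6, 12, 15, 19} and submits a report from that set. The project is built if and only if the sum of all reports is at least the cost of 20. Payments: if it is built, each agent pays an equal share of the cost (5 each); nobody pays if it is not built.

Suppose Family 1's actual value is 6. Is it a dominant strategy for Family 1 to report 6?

No

Consider the case where Family 2 reports 3, Family 3 reports 3 and Family 4 reports 3.
Truthful report 6: project not built, utility 0.
Report 12 instead: project built, pays 5, utility 6 - 5 = 1.
Since 1 > 0, reporting 12 is strictly better here, so truthful reporting is not dominant.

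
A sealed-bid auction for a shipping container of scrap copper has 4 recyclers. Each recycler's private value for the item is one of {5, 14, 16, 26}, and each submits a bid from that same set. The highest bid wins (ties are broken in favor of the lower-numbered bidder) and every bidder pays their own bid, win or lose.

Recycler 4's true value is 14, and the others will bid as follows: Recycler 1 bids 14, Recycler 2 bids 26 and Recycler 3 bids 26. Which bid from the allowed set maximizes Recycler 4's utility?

5

Bid 5: loses but pays 5, utility -5.
Bid 14: loses but pays 14, utility -14.
Bid 16: loses but pays 16, utility -16.
Bid 26: loses but pays 26, utility -26.
The best choice is 5 with utility -5.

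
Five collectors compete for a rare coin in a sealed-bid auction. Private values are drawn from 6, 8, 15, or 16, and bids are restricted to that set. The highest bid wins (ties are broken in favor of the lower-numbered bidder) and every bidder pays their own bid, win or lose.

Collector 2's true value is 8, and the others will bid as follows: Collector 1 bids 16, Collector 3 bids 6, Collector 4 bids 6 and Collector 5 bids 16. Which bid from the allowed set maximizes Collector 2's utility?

Bid 6: loses but pays 6, utility -6.
Bid 8: loses but pays 8, utility -8.
Bid 15: loses but pays 15, utility -15.
Bid 16: loses but pays 16, utility -16.
The best choice is 6 with utility -6.

6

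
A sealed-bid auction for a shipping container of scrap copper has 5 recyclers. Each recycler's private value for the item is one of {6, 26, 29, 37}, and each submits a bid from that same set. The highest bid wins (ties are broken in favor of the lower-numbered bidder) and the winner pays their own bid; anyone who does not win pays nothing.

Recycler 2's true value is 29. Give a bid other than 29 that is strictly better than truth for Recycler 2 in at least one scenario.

Suppose Recycler 1 bids 6, Recycler 3 bids 6, Recycler 4 bids 6 and Recycler 5 bids 6.
Bid 29: wins, pays 29, utility 29 - 29 = 0.
Bid 26: wins, pays 26, utility 29 - 26 = 3.
So bidding 26 beats truth here (3 > 0).

26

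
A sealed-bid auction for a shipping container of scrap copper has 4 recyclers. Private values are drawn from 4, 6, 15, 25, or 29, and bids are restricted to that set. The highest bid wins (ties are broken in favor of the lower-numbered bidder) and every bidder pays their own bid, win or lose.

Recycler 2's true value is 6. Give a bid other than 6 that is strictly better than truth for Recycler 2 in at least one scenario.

4

Suppose Recycler 1 bids 4, Recycler 3 bids 4 and Recycler 4 bids 15.
Bid 6: loses but pays 6, utility -6.
Bid 4: loses but pays 4, utility -4.
So bidding 4 beats truth here (-4 > -6).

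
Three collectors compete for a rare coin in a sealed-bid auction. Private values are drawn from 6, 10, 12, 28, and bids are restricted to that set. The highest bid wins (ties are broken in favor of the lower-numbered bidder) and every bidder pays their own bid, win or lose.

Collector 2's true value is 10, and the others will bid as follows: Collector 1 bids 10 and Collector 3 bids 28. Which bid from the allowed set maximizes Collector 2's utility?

Bid 6: loses but pays 6, utility -6.
Bid 10: loses but pays 10, utility -10.
Bid 12: loses but pays 12, utility -12.
Bid 28: wins, pays 28, utility 10 - 28 = -18.
The best choice is 6 with utility -6.

6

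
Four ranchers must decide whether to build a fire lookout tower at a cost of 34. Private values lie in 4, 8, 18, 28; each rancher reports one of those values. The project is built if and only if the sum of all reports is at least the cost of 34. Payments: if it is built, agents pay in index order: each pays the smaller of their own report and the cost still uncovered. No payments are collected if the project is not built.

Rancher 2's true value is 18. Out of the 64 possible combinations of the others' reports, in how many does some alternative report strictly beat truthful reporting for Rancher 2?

56

Others report (4, 4, 18): truth gives 0; report 8 gives 10 > 0. Violating.
Others report (4, 4, 28): truth gives 0; report 4 gives 14 > 0. Violating.
Others report (4, 8, 18): truth gives 0; report 4 gives 14 > 0. Violating.
Others report (4, 8, 28): truth gives 0; report 4 gives 14 > 0. Violating.
Others report (4, 4, 4): truth gives 0; no alternative beats it.
Others report (4, 4, 8): truth gives 0; no alternative beats it.
(Checking all 64 profiles: 56 have a profitable deviation, 8 do not.)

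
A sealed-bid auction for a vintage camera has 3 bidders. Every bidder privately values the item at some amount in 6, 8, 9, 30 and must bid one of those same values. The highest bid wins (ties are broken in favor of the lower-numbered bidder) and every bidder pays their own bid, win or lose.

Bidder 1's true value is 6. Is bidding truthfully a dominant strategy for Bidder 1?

Consider the case where Bidder 2 bids 6 and Bidder 3 bids 8.
Truthful bid 6: loses but pays 6, utility -6.
Bid 8 instead: wins, pays 8, utility 6 - 8 = -2.
Since -2 > -6, bidding 8 is strictly better here, so truthful bidding is not dominant.

No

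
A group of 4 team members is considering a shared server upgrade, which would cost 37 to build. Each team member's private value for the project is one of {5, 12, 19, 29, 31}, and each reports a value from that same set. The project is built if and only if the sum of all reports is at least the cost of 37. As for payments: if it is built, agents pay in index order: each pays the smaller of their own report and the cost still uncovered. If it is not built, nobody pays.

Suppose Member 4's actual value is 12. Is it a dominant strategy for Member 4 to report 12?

Check each profile of the others' reports and compare truth against every alternative report.
Others report (5, 5, 29): truth gives 12, best alternative gives 12.
Others report (5, 5, 31): truth gives 12, best alternative gives 12.
Others report (5, 12, 29): truth gives 12, best alternative gives 12.
Others report (5, 12, 31): truth gives 12, best alternative gives 12.
Others report (5, 19, 19): truth gives 12, best alternative gives 12.
Others report (5, 19, 29): truth gives 12, best alternative gives 12.
(Remaining 119 profiles checked similarly; truth is weakly best in each.)
In every case the truthful report is at least as good as any alternative, so it is a dominant strategy.

Yes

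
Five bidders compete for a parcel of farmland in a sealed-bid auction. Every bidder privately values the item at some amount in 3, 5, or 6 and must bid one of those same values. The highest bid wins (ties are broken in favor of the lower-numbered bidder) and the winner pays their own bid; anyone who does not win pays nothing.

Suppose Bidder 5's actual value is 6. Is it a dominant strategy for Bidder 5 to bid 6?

No

Consider the case where Bidder 1 bids 3, Bidder 2 bids 3, Bidder 3 bids 3 and Bidder 4 bids 3.
Truthful bid 6: wins, pays 6, utility 6 - 6 = 0.
Bid 5 instead: wins, pays 5, utility 6 - 5 = 1.
Since 1 > 0, bidding 5 is strictly better here, so truthful bidding is not dominant.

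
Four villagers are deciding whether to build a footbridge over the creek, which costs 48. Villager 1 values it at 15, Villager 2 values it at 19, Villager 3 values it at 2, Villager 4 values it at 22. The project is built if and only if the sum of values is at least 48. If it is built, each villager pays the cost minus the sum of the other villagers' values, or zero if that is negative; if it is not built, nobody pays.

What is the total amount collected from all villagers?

26

Total value 58 ≥ cost 48, so it is built.
Villager 1: others sum to 43; max(0, 48 - 43) = 5.
Villager 2: others sum to 39; max(0, 48 - 39) = 9.
Villager 3: others sum to 56; max(0, 48 - 56) = 0.
Villager 4: others sum to 36; max(0, 48 - 36) = 12.
Total collected = 5 + 9 + 0 + 12 = 26.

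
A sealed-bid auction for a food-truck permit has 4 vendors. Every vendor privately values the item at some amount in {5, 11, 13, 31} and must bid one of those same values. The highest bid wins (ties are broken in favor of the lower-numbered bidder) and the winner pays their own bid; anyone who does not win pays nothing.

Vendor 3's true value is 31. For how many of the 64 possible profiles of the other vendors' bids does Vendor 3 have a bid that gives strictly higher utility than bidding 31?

12

Others bid (5, 5, 5): truth gives 0; bid 11 gives 20 > 0. Violating.
Others bid (5, 5, 11): truth gives 0; bid 11 gives 20 > 0. Violating.
Others bid (5, 5, 13): truth gives 0; bid 13 gives 18 > 0. Violating.
Others bid (5, 11, 5): truth gives 0; bid 13 gives 18 > 0. Violating.
Others bid (5, 5, 31): truth gives 0; no alternative beats it.
Others bid (5, 11, 31): truth gives 0; no alternative beats it.
(Checking all 64 profiles: 12 have a profitable deviation, 52 do not.)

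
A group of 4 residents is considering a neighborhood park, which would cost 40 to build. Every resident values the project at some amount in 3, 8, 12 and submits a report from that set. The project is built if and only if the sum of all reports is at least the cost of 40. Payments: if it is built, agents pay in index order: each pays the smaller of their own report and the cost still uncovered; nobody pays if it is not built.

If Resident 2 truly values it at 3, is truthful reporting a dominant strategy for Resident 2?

Check each profile of the others' reports and compare truth against every alternative report.
Others report (8, 12, 12): truth gives 0, best alternative gives -5.
Others report (12, 8, 12): truth gives 0, best alternative gives -5.
Others report (12, 12, 8): truth gives 0, best alternative gives -5.
Others report (12, 12, 12): truth gives 0, best alternative gives -5.
Others report (3, 3, 3): truth gives 0, best alternative gives 0.
Others report (3, 3, 8): truth gives 0, best alternative gives 0.
(Remaining 21 profiles checked similarly; truth is weakly best in each.)
In every case the truthful report is at least as good as any alternative, so it is a dominant strategy.

Yes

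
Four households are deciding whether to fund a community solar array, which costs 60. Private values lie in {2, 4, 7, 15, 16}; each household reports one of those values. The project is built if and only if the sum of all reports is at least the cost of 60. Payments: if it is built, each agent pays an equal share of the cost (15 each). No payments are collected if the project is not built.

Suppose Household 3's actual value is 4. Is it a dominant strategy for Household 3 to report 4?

Check each profile of the others' reports and compare truth against every alternative report.
Others report (2, 2, 2): truth gives 0, best alternative gives 0.
Others report (2, 2, 4): truth gives 0, best alternative gives 0.
Others report (2, 2, 7): truth gives 0, best alternative gives 0.
Others report (2, 2, 15): truth gives 0, best alternative gives 0.
Others report (2, 2, 16): truth gives 0, best alternative gives 0.
Others report (2, 4, 2): truth gives 0, best alternative gives 0.
(Remaining 119 profiles checked similarly; truth is weakly best in each.)
In every case the truthful report is at least as good as any alternative, so it is a dominant strategy.

Yes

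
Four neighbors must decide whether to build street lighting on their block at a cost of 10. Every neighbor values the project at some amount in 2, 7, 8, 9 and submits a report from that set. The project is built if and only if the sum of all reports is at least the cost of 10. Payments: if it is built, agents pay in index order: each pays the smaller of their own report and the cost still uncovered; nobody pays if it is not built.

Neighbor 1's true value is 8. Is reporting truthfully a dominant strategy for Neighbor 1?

Consider the case where Neighbor 2 reports 2, Neighbor 3 reports 2 and Neighbor 4 reports 2.
Truthful report 8: project built, pays 8, utility 8 - 8 = 0.
Report 7 instead: project built, pays 7, utility 8 - 7 = 1.
Since 1 > 0, reporting 7 is strictly better here, so truthful reporting is not dominant.

No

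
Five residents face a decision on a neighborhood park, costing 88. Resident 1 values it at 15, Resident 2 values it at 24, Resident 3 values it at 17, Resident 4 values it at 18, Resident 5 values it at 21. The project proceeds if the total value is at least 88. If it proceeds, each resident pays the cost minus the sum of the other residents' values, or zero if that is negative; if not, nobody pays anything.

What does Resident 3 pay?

10

Total value 95 ≥ cost 88, so the project is built.
The other residents' values sum to 78.
Cost minus that sum is 88 - 78 = 10.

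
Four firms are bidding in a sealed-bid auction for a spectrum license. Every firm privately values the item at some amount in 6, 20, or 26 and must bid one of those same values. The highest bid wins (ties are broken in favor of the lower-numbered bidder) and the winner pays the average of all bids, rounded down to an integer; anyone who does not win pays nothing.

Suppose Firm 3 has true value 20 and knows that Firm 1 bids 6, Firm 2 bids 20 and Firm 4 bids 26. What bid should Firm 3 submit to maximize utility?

Bid 6: loses, pays 0, utility 0.
Bid 20: loses, pays 0, utility 0.
Bid 26: wins, pays 19, utility 20 - 19 = 1.
The best choice is 26 with utility 1.

26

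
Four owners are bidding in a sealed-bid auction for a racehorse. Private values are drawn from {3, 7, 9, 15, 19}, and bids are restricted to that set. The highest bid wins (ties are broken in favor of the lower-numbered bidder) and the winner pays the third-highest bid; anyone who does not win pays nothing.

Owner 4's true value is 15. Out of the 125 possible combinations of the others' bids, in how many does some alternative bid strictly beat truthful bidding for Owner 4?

27

Others bid (3, 3, 15): truth gives 0; bid 19 gives 12 > 0. Violating.
Others bid (3, 7, 15): truth gives 0; bid 19 gives 8 > 0. Violating.
Others bid (3, 9, 15): truth gives 0; bid 19 gives 6 > 0. Violating.
Others bid (3, 15, 3): truth gives 0; bid 19 gives 12 > 0. Violating.
Others bid (3, 3, 3): truth gives 12; no alternative beats it.
Others bid (3, 3, 7): truth gives 12; no alternative beats it.
(Checking all 125 profiles: 27 have a profitable deviation, 98 do not.)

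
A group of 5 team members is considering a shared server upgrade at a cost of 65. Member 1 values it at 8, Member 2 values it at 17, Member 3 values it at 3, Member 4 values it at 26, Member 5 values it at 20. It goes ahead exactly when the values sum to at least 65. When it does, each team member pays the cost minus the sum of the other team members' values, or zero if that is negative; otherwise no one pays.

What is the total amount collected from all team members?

Total value 74 ≥ cost 65, so it is built.
Member 1: others sum to 66; max(0, 65 - 66) = 0.
Member 2: others sum to 57; max(0, 65 - 57) = 8.
Member 3: others sum to 71; max(0, 65 - 71) = 0.
Member 4: others sum to 48; max(0, 65 - 48) = 17.
Member 5: others sum to 54; max(0, 65 - 54) = 11.
Total collected = 0 + 8 + 0 + 17 + 11 = 36.

36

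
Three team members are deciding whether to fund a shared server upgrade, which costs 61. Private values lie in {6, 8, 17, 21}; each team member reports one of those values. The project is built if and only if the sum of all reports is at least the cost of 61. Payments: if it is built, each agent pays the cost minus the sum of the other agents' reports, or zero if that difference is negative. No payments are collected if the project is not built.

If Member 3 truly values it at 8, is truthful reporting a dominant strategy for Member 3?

Yes

Check each profile of the others' reports and compare truth against every alternative report.
Others report (6, 6): truth gives 0, best alternative gives 0.
Others report (6, 8): truth gives 0, best alternative gives 0.
Others report (6, 17): truth gives 0, best alternative gives 0.
Others report (6, 21): truth gives 0, best alternative gives 0.
Others report (8, 6): truth gives 0, best alternative gives 0.
Others report (8, 8): truth gives 0, best alternative gives 0.
(Remaining 10 profiles checked similarly; truth is weakly best in each.)
In every case the truthful report is at least as good as any alternative, so it is a dominant strategy.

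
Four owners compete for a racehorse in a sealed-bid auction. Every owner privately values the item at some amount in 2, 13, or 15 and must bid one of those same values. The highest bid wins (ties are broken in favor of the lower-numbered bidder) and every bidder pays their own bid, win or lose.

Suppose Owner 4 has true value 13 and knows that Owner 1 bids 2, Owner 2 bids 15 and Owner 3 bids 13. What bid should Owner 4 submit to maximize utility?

2

Bid 2: loses but pays 2, utility -2.
Bid 13: loses but pays 13, utility -13.
Bid 15: loses but pays 15, utility -15.
The best choice is 2 with utility -2.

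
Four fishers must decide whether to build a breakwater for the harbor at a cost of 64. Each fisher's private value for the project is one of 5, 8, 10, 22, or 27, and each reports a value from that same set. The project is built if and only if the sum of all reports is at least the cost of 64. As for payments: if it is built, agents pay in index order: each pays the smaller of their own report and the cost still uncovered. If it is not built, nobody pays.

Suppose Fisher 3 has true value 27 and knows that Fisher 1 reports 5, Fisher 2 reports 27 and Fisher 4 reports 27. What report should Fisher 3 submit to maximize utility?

5

Report 5: project built, pays 5, utility 27 - 5 = 22.
Report 8: project built, pays 8, utility 27 - 8 = 19.
Report 10: project built, pays 10, utility 27 - 10 = 17.
Report 22: project built, pays 22, utility 27 - 22 = 5.
Report 27: project built, pays 27, utility 27 - 27 = 0.
The best choice is 5 with utility 22.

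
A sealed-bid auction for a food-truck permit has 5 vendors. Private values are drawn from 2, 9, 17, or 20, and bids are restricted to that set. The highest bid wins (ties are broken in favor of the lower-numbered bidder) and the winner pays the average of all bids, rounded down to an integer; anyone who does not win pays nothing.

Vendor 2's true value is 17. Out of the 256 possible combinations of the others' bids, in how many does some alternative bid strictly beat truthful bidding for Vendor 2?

131

Others bid (2, 2, 2, 2): truth gives 12; bid 9 gives 14 > 12. Violating.
Others bid (2, 2, 2, 9): truth gives 11; bid 9 gives 13 > 11. Violating.
Others bid (2, 2, 2, 20): truth gives 0; bid 20 gives 8 > 0. Violating.
Others bid (2, 2, 9, 2): truth gives 11; bid 9 gives 13 > 11. Violating.
Others bid (2, 2, 2, 17): truth gives 9; no alternative beats it.
Others bid (2, 2, 9, 17): truth gives 8; no alternative beats it.
(Checking all 256 profiles: 131 have a profitable deviation, 125 do not.)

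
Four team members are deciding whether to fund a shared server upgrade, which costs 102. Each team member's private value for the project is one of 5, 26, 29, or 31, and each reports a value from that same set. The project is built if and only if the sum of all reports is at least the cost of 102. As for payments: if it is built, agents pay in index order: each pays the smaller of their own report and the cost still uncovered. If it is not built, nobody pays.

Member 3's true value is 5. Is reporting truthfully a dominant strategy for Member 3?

Yes

Check each profile of the others' reports and compare truth against every alternative report.
Others report (26, 26, 26): truth gives 0, best alternative gives -21.
Others report (26, 26, 29): truth gives 0, best alternative gives -21.
Others report (26, 26, 31): truth gives 0, best alternative gives -21.
Others report (26, 29, 26): truth gives 0, best alternative gives -21.
Others report (26, 29, 29): truth gives 0, best alternative gives -21.
Others report (26, 29, 31): truth gives 0, best alternative gives -21.
(Remaining 58 profiles checked similarly; truth is weakly best in each.)
In every case the truthful report is at least as good as any alternative, so it is a dominant strategy.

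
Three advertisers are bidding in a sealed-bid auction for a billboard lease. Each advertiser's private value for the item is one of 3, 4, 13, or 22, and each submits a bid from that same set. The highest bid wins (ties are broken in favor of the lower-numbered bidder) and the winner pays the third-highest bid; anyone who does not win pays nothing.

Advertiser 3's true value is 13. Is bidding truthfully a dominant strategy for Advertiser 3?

Consider the case where Advertiser 1 bids 3 and Advertiser 2 bids 13.
Truthful bid 13: loses, pays 0, utility 0.
Bid 22 instead: wins, pays 3, utility 13 - 3 = 10.
Since 10 > 0, bidding 22 is strictly better here, so truthful bidding is not dominant.

No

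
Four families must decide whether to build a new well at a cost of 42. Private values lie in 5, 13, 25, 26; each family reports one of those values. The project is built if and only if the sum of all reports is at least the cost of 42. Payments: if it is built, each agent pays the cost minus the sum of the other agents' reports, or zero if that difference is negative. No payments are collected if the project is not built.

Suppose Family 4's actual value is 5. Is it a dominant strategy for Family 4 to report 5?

Check each profile of the others' reports and compare truth against every alternative report.
Others report (5, 13, 13): truth gives 0, best alternative gives -6.
Others report (13, 5, 13): truth gives 0, best alternative gives -6.
Others report (13, 13, 5): truth gives 0, best alternative gives -6.
Others report (5, 5, 25): truth gives 0, best alternative gives -2.
Others report (5, 25, 5): truth gives 0, best alternative gives -2.
Others report (25, 5, 5): truth gives 0, best alternative gives -2.
(Remaining 58 profiles checked similarly; truth is weakly best in each.)
In every case the truthful report is at least as good as any alternative, so it is a dominant strategy.

Yes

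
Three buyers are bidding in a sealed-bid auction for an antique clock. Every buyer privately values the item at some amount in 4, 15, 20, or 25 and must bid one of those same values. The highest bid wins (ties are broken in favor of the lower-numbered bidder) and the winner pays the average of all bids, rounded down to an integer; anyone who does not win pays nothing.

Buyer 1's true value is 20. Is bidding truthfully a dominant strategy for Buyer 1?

Consider the case where Buyer 2 bids 4 and Buyer 3 bids 4.
Truthful bid 20: wins, pays 9, utility 20 - 9 = 11.
Bid 4 instead: wins, pays 4, utility 20 - 4 = 16.
Since 16 > 11, bidding 4 is strictly better here, so truthful bidding is not dominant.

No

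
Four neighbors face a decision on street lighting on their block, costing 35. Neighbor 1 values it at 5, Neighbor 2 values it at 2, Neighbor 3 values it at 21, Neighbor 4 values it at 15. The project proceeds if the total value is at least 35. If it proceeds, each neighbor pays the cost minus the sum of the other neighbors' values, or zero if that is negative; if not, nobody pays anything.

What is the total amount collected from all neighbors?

20

Total value 43 ≥ cost 35, so it is built.
Neighbor 1: others sum to 38; max(0, 35 - 38) = 0.
Neighbor 2: others sum to 41; max(0, 35 - 41) = 0.
Neighbor 3: others sum to 22; max(0, 35 - 22) = 13.
Neighbor 4: others sum to 28; max(0, 35 - 28) = 7.
Total collected = 0 + 0 + 13 + 7 = 20.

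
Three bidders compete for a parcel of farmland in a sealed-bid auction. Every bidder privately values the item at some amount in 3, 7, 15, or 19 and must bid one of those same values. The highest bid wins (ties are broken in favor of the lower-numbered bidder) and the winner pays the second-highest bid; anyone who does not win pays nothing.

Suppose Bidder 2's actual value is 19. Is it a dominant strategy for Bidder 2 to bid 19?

Yes

Check each profile of the others' bids and compare truth against every alternative bid.
Others bid (15, 3): truth gives 4, best alternative gives 0.
Others bid (15, 7): truth gives 4, best alternative gives 0.
Others bid (15, 15): truth gives 4, best alternative gives 0.
Others bid (3, 3): truth gives 16, best alternative gives 16.
Others bid (3, 7): truth gives 12, best alternative gives 12.
Others bid (7, 3): truth gives 12, best alternative gives 12.
(Remaining 10 profiles checked similarly; truth is weakly best in each.)
In every case the truthful bid is at least as good as any alternative, so it is a dominant strategy.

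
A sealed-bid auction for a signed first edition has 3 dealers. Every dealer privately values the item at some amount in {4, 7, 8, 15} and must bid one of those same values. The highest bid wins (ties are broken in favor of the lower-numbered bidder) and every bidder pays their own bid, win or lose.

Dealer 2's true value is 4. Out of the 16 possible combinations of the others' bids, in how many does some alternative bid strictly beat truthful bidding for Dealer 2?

Others bid (4, 4): truth gives -4; bid 7 gives -3 > -4. Violating.
Others bid (4, 7): truth gives -4; bid 7 gives -3 > -4. Violating.
Others bid (4, 8): truth gives -4; no alternative beats it.
Others bid (4, 15): truth gives -4; no alternative beats it.
(Checking all 16 profiles: 2 have a profitable deviation, 14 do not.)

2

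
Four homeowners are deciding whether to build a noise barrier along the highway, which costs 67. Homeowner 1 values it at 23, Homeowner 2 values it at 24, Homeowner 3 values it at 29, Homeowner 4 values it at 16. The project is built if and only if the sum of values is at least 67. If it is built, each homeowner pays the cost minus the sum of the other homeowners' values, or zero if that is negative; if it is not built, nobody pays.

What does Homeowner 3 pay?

Total value 92 ≥ cost 67, so the project is built.
The other homeowners' values sum to 63.
Cost minus that sum is 67 - 63 = 4.

4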